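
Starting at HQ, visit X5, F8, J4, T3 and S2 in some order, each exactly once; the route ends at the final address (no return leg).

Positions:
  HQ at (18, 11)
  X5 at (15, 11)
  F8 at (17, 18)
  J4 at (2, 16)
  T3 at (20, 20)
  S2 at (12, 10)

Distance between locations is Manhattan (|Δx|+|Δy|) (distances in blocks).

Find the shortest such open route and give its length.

There are 5! = 120 possible orderings.
HQ → X5 → F8 → J4 → T3 → S2: 3+9+17+22+18 = 69
HQ → X5 → F8 → J4 → S2 → T3: 3+9+17+16+18 = 63
HQ → X5 → F8 → T3 → J4 → S2: 3+9+5+22+16 = 55
HQ → X5 → F8 → T3 → S2 → J4: 3+9+5+18+16 = 51
HQ → X5 → F8 → S2 → J4 → T3: 3+9+13+16+22 = 63
HQ → X5 → F8 → S2 → T3 → J4: 3+9+13+18+22 = 65
HQ → X5 → J4 → F8 → T3 → S2: 3+18+17+5+18 = 61
HQ → X5 → J4 → F8 → S2 → T3: 3+18+17+13+18 = 69
HQ → X5 → J4 → T3 → F8 → S2: 3+18+22+5+13 = 61
HQ → X5 → J4 → T3 → S2 → F8: 3+18+22+18+13 = 74
HQ → X5 → J4 → S2 → F8 → T3: 3+18+16+13+5 = 55
HQ → X5 → J4 → S2 → T3 → F8: 3+18+16+18+5 = 60
HQ → X5 → T3 → F8 → J4 → S2: 3+14+5+17+16 = 55
HQ → X5 → T3 → F8 → S2 → J4: 3+14+5+13+16 = 51
… (106 more)
HQ → X5 → S2 → J4 → F8 → T3: 3+4+16+17+5 = 45  ← best
The minimum is 45.
One shortest path: HQ → X5 → S2 → J4 → F8 → T3.

Shortest open route: 45 blocks.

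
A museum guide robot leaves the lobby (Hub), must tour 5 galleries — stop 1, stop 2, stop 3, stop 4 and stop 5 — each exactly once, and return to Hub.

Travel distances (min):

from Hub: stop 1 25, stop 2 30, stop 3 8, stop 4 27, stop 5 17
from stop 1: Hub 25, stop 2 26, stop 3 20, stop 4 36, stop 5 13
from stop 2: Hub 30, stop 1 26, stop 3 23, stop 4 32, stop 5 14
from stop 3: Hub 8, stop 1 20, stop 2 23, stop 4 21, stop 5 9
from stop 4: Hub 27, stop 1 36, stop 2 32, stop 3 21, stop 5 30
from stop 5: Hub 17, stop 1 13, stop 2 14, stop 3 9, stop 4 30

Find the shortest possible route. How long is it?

Hub - stop 1 - stop 2 - stop 3 - stop 4 - stop 5 - Hub: 25+26+23+21+30+17 = 142
Hub - stop 1 - stop 2 - stop 3 - stop 5 - stop 4 - Hub: 25+26+23+9+30+27 = 140
Hub - stop 1 - stop 2 - stop 4 - stop 3 - stop 5 - Hub: 25+26+32+21+9+17 = 130
Hub - stop 1 - stop 2 - stop 4 - stop 5 - stop 3 - Hub: 25+26+32+30+9+8 = 130
Hub - stop 1 - stop 2 - stop 5 - stop 3 - stop 4 - Hub: 25+26+14+9+21+27 = 122
Hub - stop 1 - stop 2 - stop 5 - stop 4 - stop 3 - Hub: 25+26+14+30+21+8 = 124
Hub - stop 1 - stop 3 - stop 2 - stop 4 - stop 5 - Hub: 25+20+23+32+30+17 = 147
Hub - stop 1 - stop 3 - stop 2 - stop 5 - stop 4 - Hub: 25+20+23+14+30+27 = 139
Hub - stop 1 - stop 3 - stop 4 - stop 2 - stop 5 - Hub: 25+20+21+32+14+17 = 129
Hub - stop 1 - stop 3 - stop 4 - stop 5 - stop 2 - Hub: 25+20+21+30+14+30 = 140
Hub - stop 1 - stop 3 - stop 5 - stop 2 - stop 4 - Hub: 25+20+9+14+32+27 = 127
Hub - stop 1 - stop 3 - stop 5 - stop 4 - stop 2 - Hub: 25+20+9+30+32+30 = 146
Hub - stop 1 - stop 4 - stop 2 - stop 3 - stop 5 - Hub: 25+36+32+23+9+17 = 142
Hub - stop 1 - stop 4 - stop 2 - stop 5 - stop 3 - Hub: 25+36+32+14+9+8 = 124
… (46 more)
Hub - stop 1 - stop 5 - stop 2 - stop 4 - stop 3 - Hub: 25+13+14+32+21+8 = 113  ← best
The minimum is 113.
One optimal route: Hub → stop 1 → stop 5 → stop 2 → stop 4 → stop 3 → Hub (or its reverse).

Shortest round trip = 113 min.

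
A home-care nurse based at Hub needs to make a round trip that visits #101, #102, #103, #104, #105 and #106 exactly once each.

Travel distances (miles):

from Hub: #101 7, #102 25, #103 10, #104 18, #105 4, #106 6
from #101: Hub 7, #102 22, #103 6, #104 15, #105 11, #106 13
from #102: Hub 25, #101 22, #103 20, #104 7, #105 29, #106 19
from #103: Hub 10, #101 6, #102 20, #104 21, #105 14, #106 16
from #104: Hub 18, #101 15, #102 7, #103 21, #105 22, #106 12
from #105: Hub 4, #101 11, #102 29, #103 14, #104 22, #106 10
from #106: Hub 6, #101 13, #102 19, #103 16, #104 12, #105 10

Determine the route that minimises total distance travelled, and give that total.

There are 360 distinct closed tours to check (reversals are equivalent).
Hub-#101-#102-#103-#104-#105-#106-Hub: 7+22+20+21+22+10+6 = 108
Hub-#101-#102-#103-#104-#106-#105-Hub: 7+22+20+21+12+10+4 = 96
Hub-#101-#102-#103-#105-#104-#106-Hub: 7+22+20+14+22+12+6 = 103
Hub-#101-#102-#103-#105-#106-#104-Hub: 7+22+20+14+10+12+18 = 103
Hub-#101-#102-#103-#106-#104-#105-Hub: 7+22+20+16+12+22+4 = 103
Hub-#101-#102-#103-#106-#105-#104-Hub: 7+22+20+16+10+22+18 = 115
Hub-#101-#102-#104-#103-#105-#106-Hub: 7+22+7+21+14+10+6 = 87
Hub-#101-#102-#104-#103-#106-#105-Hub: 7+22+7+21+16+10+4 = 87
… (352 more)
Hub-#101-#103-#102-#104-#106-#105-Hub: 7+6+20+7+12+10+4 = 66  ← best
The minimum is 66.
One optimal route: Hub → #101 → #103 → #102 → #104 → #106 → #105 → Hub (or its reverse).

Shortest round trip = 66 miles.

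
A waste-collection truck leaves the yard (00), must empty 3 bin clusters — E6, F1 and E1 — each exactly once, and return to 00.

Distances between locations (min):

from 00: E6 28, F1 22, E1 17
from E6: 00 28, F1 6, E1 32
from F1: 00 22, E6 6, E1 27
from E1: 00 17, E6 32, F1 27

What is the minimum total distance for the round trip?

With 3 stops there are 3!/2 = 3 distinct round trips (a route and its reverse cost the same).
00 - E6 - F1 - E1 - 00: 28+6+27+17 = 78
00 - E6 - E1 - F1 - 00: 28+32+27+22 = 109
00 - F1 - E6 - E1 - 00: 22+6+32+17 = 77
The minimum is 77.
One optimal route: 00 → F1 → E6 → E1 → 00 (or its reverse).

Minimum total distance: 77 min.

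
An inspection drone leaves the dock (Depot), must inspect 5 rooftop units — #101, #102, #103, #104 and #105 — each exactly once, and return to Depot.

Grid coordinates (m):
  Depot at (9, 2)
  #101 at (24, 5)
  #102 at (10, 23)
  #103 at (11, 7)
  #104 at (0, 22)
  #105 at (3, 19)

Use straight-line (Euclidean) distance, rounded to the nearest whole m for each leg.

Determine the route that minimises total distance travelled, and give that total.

Depot - #101 - #102 - #103 - #104 - #105 - Depot: 15+23+16+19+4+18 = 95
Depot - #101 - #102 - #103 - #105 - #104 - Depot: 15+23+16+14+4+22 = 94
Depot - #101 - #102 - #104 - #103 - #105 - Depot: 15+23+10+19+14+18 = 99
Depot - #101 - #102 - #104 - #105 - #103 - Depot: 15+23+10+4+14+5 = 71
Depot - #101 - #102 - #105 - #103 - #104 - Depot: 15+23+8+14+19+22 = 101
Depot - #101 - #102 - #105 - #104 - #103 - Depot: 15+23+8+4+19+5 = 74
Depot - #101 - #103 - #102 - #104 - #105 - Depot: 15+13+16+10+4+18 = 76
Depot - #101 - #103 - #102 - #105 - #104 - Depot: 15+13+16+8+4+22 = 78
Depot - #101 - #103 - #104 - #102 - #105 - Depot: 15+13+19+10+8+18 = 83
Depot - #101 - #103 - #104 - #105 - #102 - Depot: 15+13+19+4+8+21 = 80
Depot - #101 - #103 - #105 - #102 - #104 - Depot: 15+13+14+8+10+22 = 82
Depot - #101 - #103 - #105 - #104 - #102 - Depot: 15+13+14+4+10+21 = 77
Depot - #101 - #104 - #102 - #103 - #105 - Depot: 15+29+10+16+14+18 = 102
Depot - #101 - #104 - #102 - #105 - #103 - Depot: 15+29+10+8+14+5 = 81
… (46 more)
The minimum is 71.
One optimal route: Depot → #101 → #102 → #104 → #105 → #103 → Depot (or its reverse).

Minimum total distance: 71 m.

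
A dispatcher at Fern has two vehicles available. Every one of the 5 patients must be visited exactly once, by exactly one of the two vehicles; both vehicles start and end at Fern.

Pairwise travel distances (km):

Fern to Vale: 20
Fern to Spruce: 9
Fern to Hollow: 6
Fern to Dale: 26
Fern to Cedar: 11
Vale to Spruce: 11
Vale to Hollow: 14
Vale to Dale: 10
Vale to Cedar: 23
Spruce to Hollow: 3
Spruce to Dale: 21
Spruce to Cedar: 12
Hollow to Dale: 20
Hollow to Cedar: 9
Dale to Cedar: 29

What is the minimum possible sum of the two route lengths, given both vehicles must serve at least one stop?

Check every non-empty split of the stops between the two vehicles; for each half take its own optimal tour:
  {Vale} + {Spruce, Hollow, Dale, Cedar}: 40 + 70 = 110
  {Spruce} + {Vale, Hollow, Dale, Cedar}: 18 + 70 = 88
  {Vale, Spruce} + {Hollow, Dale, Cedar}: 40 + 66 = 106
  {Hollow} + {Vale, Spruce, Dale, Cedar}: 12 + 70 = 82
  {Vale, Hollow} + {Spruce, Dale, Cedar}: 40 + 70 = 110
  {Spruce, Hollow} + {Vale, Dale, Cedar}: 18 + 70 = 88
  … (15 splits in total)
  {Vale, Spruce, Hollow, Dale} + {Cedar}: 56 + 22 = 78  ← best
Best: vehicle 1 Fern → Spruce → Vale → Dale → Hollow → Fern = 56; vehicle 2 Fern → Cedar → Fern = 22; combined 78.

Minimum combined distance: 78 km.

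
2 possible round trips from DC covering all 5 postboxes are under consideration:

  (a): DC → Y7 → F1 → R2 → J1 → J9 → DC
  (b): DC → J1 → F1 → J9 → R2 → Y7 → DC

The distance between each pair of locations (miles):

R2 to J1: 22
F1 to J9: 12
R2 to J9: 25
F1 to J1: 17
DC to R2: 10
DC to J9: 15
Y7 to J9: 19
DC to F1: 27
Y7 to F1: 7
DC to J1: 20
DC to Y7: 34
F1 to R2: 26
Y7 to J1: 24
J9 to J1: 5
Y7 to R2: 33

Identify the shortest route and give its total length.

(a): 34 + 7 + 26 + 22 + 5 + 15 = 109
(b): 20 + 17 + 12 + 25 + 33 + 34 = 141

Shortest is (a), total 109 miles.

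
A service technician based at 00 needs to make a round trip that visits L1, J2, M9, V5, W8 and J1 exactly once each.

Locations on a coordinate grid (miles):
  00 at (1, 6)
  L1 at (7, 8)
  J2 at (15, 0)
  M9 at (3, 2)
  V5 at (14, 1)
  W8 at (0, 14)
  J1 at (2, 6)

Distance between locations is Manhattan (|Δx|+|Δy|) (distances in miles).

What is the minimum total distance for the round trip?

Shortest round trip = 58 miles.

There are 360 distinct closed tours to check (reversals are equivalent).
00 - L1 - J2 - M9 - V5 - W8 - J1 - 00: 8+16+14+12+27+10+1 = 88
00 - L1 - J2 - M9 - V5 - J1 - W8 - 00: 8+16+14+12+17+10+9 = 86
00 - L1 - J2 - M9 - W8 - V5 - J1 - 00: 8+16+14+15+27+17+1 = 98
00 - L1 - J2 - M9 - W8 - J1 - V5 - 00: 8+16+14+15+10+17+18 = 98
00 - L1 - J2 - M9 - J1 - V5 - W8 - 00: 8+16+14+5+17+27+9 = 96
00 - L1 - J2 - M9 - J1 - W8 - V5 - 00: 8+16+14+5+10+27+18 = 98
00 - L1 - J2 - V5 - M9 - W8 - J1 - 00: 8+16+2+12+15+10+1 = 64
00 - L1 - J2 - V5 - M9 - J1 - W8 - 00: 8+16+2+12+5+10+9 = 62
… (352 more)
00 - W8 - L1 - J2 - V5 - M9 - J1 - 00: 9+13+16+2+12+5+1 = 58  ← best
The minimum is 58.
One optimal route: 00 → W8 → L1 → J2 → V5 → M9 → J1 → 00 (or its reverse).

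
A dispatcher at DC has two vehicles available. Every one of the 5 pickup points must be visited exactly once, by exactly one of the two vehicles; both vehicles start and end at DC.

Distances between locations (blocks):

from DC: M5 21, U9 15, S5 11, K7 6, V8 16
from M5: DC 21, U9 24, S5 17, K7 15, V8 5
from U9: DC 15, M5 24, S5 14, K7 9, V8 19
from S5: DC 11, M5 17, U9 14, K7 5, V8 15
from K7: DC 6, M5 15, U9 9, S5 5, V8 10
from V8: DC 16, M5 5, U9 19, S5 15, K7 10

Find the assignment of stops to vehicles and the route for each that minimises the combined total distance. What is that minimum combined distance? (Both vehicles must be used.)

Minimum combined distance: 79 blocks.

Try each way of splitting the stops between the two vehicles (each non-empty) and, for each split, find the best tour for each vehicle:
  {M5} + {U9, S5, K7, V8}: 42 + 60 = 102
  {U9} + {M5, S5, K7, V8}: 30 + 49 = 79
  {M5, U9} + {S5, K7, V8}: 60 + 42 = 102
  {S5} + {M5, U9, K7, V8}: 22 + 60 = 82
  {M5, S5} + {U9, K7, V8}: 49 + 50 = 99
  {U9, S5} + {M5, K7, V8}: 40 + 42 = 82
  … (15 splits in total)
Best: vehicle 1 DC → U9 → DC = 30; vehicle 2 DC → S5 → M5 → V8 → K7 → DC = 49; combined 79.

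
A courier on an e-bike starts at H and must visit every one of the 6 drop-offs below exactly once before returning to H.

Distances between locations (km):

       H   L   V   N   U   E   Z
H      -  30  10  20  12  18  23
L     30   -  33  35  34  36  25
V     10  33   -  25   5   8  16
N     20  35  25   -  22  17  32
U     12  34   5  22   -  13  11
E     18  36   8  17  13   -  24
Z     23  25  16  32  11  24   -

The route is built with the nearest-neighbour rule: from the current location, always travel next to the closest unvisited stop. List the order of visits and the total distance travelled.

Total distance 132 km via the nearest-neighbour route H → V → U → Z → E → N → L → H.

At H the remaining stops are V 10, U 12, E 18, N 20, Z 23, L 30; go to V.
At V the remaining stops are U 5, E 8, Z 16, N 25, L 33; go to U.
At U the remaining stops are Z 11, E 13, N 22, L 34; go to Z.
At Z the remaining stops are E 24, L 25, N 32; go to E.
At E the remaining stops are N 17, L 36; go to N.
At N the remaining stops are L 35; go to L.
Return L→H: 30.
Total = 10 + 5 + 11 + 24 + 17 + 35 + 30 = 132.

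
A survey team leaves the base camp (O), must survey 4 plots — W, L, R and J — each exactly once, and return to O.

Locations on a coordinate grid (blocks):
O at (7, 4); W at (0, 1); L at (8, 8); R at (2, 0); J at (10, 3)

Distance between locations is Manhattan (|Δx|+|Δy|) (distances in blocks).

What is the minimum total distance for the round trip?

There are 12 distinct closed tours to check (reversals are equivalent).
O-W-L-R-J-O: 10+15+14+11+4 = 54
O-W-L-J-R-O: 10+15+7+11+9 = 52
O-W-R-L-J-O: 10+3+14+7+4 = 38
O-W-R-J-L-O: 10+3+11+7+5 = 36
O-W-J-L-R-O: 10+12+7+14+9 = 52
O-W-J-R-L-O: 10+12+11+14+5 = 52
O-L-W-R-J-O: 5+15+3+11+4 = 38
O-L-W-J-R-O: 5+15+12+11+9 = 52
O-L-R-W-J-O: 5+14+3+12+4 = 38
O-L-J-W-R-O: 5+7+12+3+9 = 36
O-R-W-L-J-O: 9+3+15+7+4 = 38
O-R-L-W-J-O: 9+14+15+12+4 = 54
The minimum is 36.
One optimal route: O → W → R → J → L → O (or its reverse).

Minimum total distance: 36 blocks.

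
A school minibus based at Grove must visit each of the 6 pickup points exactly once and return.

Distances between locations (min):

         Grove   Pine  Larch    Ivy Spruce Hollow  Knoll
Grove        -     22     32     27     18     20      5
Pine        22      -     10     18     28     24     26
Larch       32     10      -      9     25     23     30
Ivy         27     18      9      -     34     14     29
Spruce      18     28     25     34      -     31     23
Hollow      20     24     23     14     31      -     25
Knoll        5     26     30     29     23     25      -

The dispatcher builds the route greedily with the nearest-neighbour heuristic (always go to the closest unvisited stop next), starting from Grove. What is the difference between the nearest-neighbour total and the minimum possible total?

From Grove: Knoll=5, Spruce=18, Hollow=20, Pine=22, Ivy=27, Larch=32 → choose Knoll (5).
From Knoll: Spruce=23, Hollow=25, Pine=26, Ivy=29, Larch=30 → choose Spruce (23).
From Spruce: Larch=25, Pine=28, Hollow=31, Ivy=34 → choose Larch (25).
From Larch: Ivy=9, Pine=10, Hollow=23 → choose Ivy (9).
From Ivy: Hollow=14, Pine=18 → choose Hollow (14).
From Hollow: Pine=24 → choose Pine (24).
NN route Grove → Knoll → Spruce → Larch → Ivy → Hollow → Pine → Grove costs 122.
Optimal: Grove → Spruce → Pine → Larch → Ivy → Hollow → Knoll → Grove costs 109 (by enumerating all 360 distinct tours).
Excess = 122 − 109 = 13.

13 min longer than the optimal tour.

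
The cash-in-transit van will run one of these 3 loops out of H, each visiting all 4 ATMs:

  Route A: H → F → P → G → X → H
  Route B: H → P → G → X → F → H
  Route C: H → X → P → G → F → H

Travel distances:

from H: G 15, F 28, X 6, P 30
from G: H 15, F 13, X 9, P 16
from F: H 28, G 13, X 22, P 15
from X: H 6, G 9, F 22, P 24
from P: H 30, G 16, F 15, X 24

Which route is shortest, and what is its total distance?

Shortest is Route A, total 74.

Route A: 28 + 15 + 16 + 9 + 6 = 74
Route B: 30 + 16 + 9 + 22 + 28 = 105
Route C: 6 + 24 + 16 + 13 + 28 = 87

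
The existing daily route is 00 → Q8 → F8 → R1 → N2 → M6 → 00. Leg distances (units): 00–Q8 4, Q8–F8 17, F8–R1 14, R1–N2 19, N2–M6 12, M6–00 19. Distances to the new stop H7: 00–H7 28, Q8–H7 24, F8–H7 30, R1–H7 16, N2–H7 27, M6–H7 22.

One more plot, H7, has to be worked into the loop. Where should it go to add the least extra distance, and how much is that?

Insertion cost between consecutive stops i–j is d(i,H7) + d(H7,j) − d(i,j):
  between 00 and Q8: 28 + 24 − 4 = 48
  between Q8 and F8: 24 + 30 − 17 = 37
  between F8 and R1: 30 + 16 − 14 = 32
  between R1 and N2: 16 + 27 − 19 = 24
  between N2 and M6: 27 + 22 − 12 = 37
  between M6 and 00: 22 + 28 − 19 = 31
Cheapest insertion is between R1 and N2, adding 24.
New total = 85 + 24 = 109.

Minimum extra distance: 24, inserting H7 between R1 and N2.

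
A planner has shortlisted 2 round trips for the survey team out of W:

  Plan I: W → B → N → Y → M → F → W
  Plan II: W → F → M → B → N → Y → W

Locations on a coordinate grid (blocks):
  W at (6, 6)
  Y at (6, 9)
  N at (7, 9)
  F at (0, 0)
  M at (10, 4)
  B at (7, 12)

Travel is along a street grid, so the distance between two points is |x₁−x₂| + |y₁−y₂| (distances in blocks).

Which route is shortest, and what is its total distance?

Plan I: 7 + 3 + 1 + 9 + 14 + 12 = 46
Plan II: 12 + 14 + 11 + 3 + 1 + 3 = 44

44 blocks — Plan II is the shortest.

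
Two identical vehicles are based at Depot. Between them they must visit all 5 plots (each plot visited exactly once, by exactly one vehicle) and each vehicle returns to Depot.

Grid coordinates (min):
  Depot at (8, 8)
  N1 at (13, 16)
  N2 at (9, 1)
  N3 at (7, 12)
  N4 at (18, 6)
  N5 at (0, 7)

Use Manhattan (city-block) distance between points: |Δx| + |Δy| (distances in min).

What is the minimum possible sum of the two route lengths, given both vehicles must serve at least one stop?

Try each way of splitting the stops between the two vehicles (each non-empty) and, for each split, find the best tour for each vehicle:
  {N1} + {N2, N3, N4, N5}: 26 + 58 = 84
  {N2} + {N1, N3, N4, N5}: 16 + 58 = 74
  {N1, N2} + {N3, N4, N5}: 40 + 48 = 88
  {N3} + {N1, N2, N4, N5}: 10 + 66 = 76
  {N1, N3} + {N2, N4, N5}: 28 + 50 = 78
  {N2, N3} + {N1, N4, N5}: 26 + 56 = 82
  … (15 splits in total)
  {N1, N2, N3, N4} + {N5}: 52 + 18 = 70  ← best
Best: vehicle 1 Depot → N2 → N4 → N1 → N3 → Depot = 52; vehicle 2 Depot → N5 → Depot = 18; combined 70.

Minimum combined distance: 70 min.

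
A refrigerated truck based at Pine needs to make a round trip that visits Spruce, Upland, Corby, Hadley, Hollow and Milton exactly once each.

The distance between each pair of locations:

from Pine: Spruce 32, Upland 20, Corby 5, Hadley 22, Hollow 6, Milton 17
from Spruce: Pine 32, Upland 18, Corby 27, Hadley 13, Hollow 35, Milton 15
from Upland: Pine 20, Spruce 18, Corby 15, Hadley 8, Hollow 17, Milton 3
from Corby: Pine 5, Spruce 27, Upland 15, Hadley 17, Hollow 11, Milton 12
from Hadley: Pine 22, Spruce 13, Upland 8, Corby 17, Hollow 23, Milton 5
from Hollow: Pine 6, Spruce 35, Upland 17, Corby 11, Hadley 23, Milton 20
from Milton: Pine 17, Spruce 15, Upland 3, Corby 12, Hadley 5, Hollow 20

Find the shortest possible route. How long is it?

76 — the shortest possible round trip.

Pine → Spruce → Upland → Corby → Hadley → Hollow → Milton → Pine: 32+18+15+17+23+20+17 = 142
Pine → Spruce → Upland → Corby → Hadley → Milton → Hollow → Pine: 32+18+15+17+5+20+6 = 113
Pine → Spruce → Upland → Corby → Hollow → Hadley → Milton → Pine: 32+18+15+11+23+5+17 = 121
Pine → Spruce → Upland → Corby → Hollow → Milton → Hadley → Pine: 32+18+15+11+20+5+22 = 123
Pine → Spruce → Upland → Corby → Milton → Hadley → Hollow → Pine: 32+18+15+12+5+23+6 = 111
Pine → Spruce → Upland → Corby → Milton → Hollow → Hadley → Pine: 32+18+15+12+20+23+22 = 142
Pine → Spruce → Upland → Hadley → Corby → Hollow → Milton → Pine: 32+18+8+17+11+20+17 = 123
Pine → Spruce → Upland → Hadley → Corby → Milton → Hollow → Pine: 32+18+8+17+12+20+6 = 113
… (352 more)
Pine → Corby → Spruce → Hadley → Milton → Upland → Hollow → Pine: 5+27+13+5+3+17+6 = 76  ← best
The minimum is 76.
One optimal route: Pine → Corby → Spruce → Hadley → Milton → Upland → Hollow → Pine (or its reverse).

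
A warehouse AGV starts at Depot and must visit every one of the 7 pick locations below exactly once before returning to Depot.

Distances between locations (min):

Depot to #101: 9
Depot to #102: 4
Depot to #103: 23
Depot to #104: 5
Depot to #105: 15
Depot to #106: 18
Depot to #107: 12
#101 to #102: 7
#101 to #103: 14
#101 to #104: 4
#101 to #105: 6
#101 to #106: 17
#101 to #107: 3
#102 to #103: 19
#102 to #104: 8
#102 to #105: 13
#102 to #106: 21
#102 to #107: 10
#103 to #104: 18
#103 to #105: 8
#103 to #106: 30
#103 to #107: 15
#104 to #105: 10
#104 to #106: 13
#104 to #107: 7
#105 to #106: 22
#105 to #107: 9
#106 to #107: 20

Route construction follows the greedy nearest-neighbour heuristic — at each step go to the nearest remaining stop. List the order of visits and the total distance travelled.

At Depot the remaining stops are #102 4, #104 5, #101 9, #107 12, #105 15, #106 18, #103 23; go to #102.
At #102 the remaining stops are #101 7, #104 8, #107 10, #105 13, #103 19, #106 21; go to #101.
At #101 the remaining stops are #107 3, #104 4, #105 6, #103 14, #106 17; go to #107.
At #107 the remaining stops are #104 7, #105 9, #103 15, #106 20; go to #104.
At #104 the remaining stops are #105 10, #106 13, #103 18; go to #105.
At #105 the remaining stops are #103 8, #106 22; go to #103.
At #103 the remaining stops are #106 30; go to #106.
Return #106→Depot: 18.
Total = 4 + 7 + 3 + 7 + 10 + 8 + 30 + 18 = 87.

87 min along Depot → #102 → #101 → #107 → #104 → #105 → #103 → #106 → Depot.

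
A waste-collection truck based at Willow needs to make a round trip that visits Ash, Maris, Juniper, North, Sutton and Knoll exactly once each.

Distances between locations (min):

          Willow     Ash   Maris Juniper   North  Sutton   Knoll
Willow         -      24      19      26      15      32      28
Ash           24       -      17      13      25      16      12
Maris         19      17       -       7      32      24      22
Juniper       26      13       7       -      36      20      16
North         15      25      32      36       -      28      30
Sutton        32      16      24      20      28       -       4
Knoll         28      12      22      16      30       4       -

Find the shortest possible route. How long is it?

98 min — the shortest possible round trip.

There are 360 distinct closed tours to check (reversals are equivalent).
Willow→Ash→Maris→Juniper→North→Sutton→Knoll→Willow: 24+17+7+36+28+4+28 = 144
Willow→Ash→Maris→Juniper→North→Knoll→Sutton→Willow: 24+17+7+36+30+4+32 = 150
Willow→Ash→Maris→Juniper→Sutton→North→Knoll→Willow: 24+17+7+20+28+30+28 = 154
Willow→Ash→Maris→Juniper→Sutton→Knoll→North→Willow: 24+17+7+20+4+30+15 = 117
Willow→Ash→Maris→Juniper→Knoll→North→Sutton→Willow: 24+17+7+16+30+28+32 = 154
Willow→Ash→Maris→Juniper→Knoll→Sutton→North→Willow: 24+17+7+16+4+28+15 = 111
Willow→Ash→Maris→North→Juniper→Sutton→Knoll→Willow: 24+17+32+36+20+4+28 = 161
Willow→Ash→Maris→North→Juniper→Knoll→Sutton→Willow: 24+17+32+36+16+4+32 = 161
… (352 more)
Willow→Maris→Juniper→Ash→Knoll→Sutton→North→Willow: 19+7+13+12+4+28+15 = 98  ← best
The minimum is 98.
One optimal route: Willow → Maris → Juniper → Ash → Knoll → Sutton → North → Willow (or its reverse).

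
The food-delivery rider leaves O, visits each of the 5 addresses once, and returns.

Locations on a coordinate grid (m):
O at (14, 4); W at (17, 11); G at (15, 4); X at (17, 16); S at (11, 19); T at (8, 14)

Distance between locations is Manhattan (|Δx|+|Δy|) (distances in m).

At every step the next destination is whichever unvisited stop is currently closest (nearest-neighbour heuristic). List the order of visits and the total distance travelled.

Nearest-neighbour total = 48 m; route O → G → W → X → S → T → O.

O → [G:1 / W:10 / X:15 / T:16 / S:18] → G (1)
G → [W:9 / X:14 / T:17 / S:19] → W (9)
W → [X:5 / T:12 / S:14] → X (5)
X → [S:9 / T:11] → S (9)
S → [T:8] → T (8)
Return T→O: 16.
Total = 1 + 9 + 5 + 9 + 8 + 16 = 48.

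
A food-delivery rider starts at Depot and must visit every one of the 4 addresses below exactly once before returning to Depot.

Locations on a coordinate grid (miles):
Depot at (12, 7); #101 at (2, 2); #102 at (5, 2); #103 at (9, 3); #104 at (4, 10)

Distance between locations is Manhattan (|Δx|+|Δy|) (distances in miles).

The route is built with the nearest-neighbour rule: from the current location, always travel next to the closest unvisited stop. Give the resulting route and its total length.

36 miles along Depot → #103 → #102 → #101 → #104 → Depot.

From Depot: distances to unvisited — #103=7, #104=11, #102=12, #101=15. Nearest is #103 (7).
From #103: distances to unvisited — #102=5, #101=8, #104=12. Nearest is #102 (5).
From #102: distances to unvisited — #101=3, #104=9. Nearest is #101 (3).
From #101: distances to unvisited — #104=10. Nearest is #104 (10).
Return #104→Depot: 11.
Total = 7 + 5 + 3 + 10 + 11 = 36.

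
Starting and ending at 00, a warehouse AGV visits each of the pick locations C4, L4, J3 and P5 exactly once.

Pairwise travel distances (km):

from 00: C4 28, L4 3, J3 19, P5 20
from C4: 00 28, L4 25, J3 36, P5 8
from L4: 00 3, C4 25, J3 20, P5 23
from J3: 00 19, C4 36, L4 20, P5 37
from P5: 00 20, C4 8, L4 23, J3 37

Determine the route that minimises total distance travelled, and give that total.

87 km — the shortest possible round trip.

With 4 stops there are 4!/2 = 12 distinct round trips (a route and its reverse cost the same).
00-C4-L4-J3-P5-00: 28+25+20+37+20 = 130
00-C4-L4-P5-J3-00: 28+25+23+37+19 = 132
00-C4-J3-L4-P5-00: 28+36+20+23+20 = 127
00-C4-J3-P5-L4-00: 28+36+37+23+3 = 127
00-C4-P5-L4-J3-00: 28+8+23+20+19 = 98
00-C4-P5-J3-L4-00: 28+8+37+20+3 = 96
00-L4-C4-J3-P5-00: 3+25+36+37+20 = 121
00-L4-C4-P5-J3-00: 3+25+8+37+19 = 92
00-L4-J3-C4-P5-00: 3+20+36+8+20 = 87
00-L4-P5-C4-J3-00: 3+23+8+36+19 = 89
00-J3-C4-L4-P5-00: 19+36+25+23+20 = 123
00-J3-L4-C4-P5-00: 19+20+25+8+20 = 92
The minimum is 87.
One optimal route: 00 → L4 → J3 → C4 → P5 → 00 (or its reverse).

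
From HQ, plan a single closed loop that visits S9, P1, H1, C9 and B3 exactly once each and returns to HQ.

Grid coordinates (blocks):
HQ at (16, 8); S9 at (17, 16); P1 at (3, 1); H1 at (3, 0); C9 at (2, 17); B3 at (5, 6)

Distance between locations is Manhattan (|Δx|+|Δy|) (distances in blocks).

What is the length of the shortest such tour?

Shortest round trip = 64 blocks.

There are 60 distinct closed tours to check (reversals are equivalent).
HQ → S9 → P1 → H1 → C9 → B3 → HQ: 9+29+1+18+14+13 = 84
HQ → S9 → P1 → H1 → B3 → C9 → HQ: 9+29+1+8+14+23 = 84
HQ → S9 → P1 → C9 → H1 → B3 → HQ: 9+29+17+18+8+13 = 94
HQ → S9 → P1 → C9 → B3 → H1 → HQ: 9+29+17+14+8+21 = 98
HQ → S9 → P1 → B3 → H1 → C9 → HQ: 9+29+7+8+18+23 = 94
HQ → S9 → P1 → B3 → C9 → H1 → HQ: 9+29+7+14+18+21 = 98
HQ → S9 → H1 → P1 → C9 → B3 → HQ: 9+30+1+17+14+13 = 84
HQ → S9 → H1 → P1 → B3 → C9 → HQ: 9+30+1+7+14+23 = 84
HQ → S9 → H1 → C9 → P1 → B3 → HQ: 9+30+18+17+7+13 = 94
HQ → S9 → H1 → C9 → B3 → P1 → HQ: 9+30+18+14+7+20 = 98
HQ → S9 → H1 → B3 → P1 → C9 → HQ: 9+30+8+7+17+23 = 94
HQ → S9 → H1 → B3 → C9 → P1 → HQ: 9+30+8+14+17+20 = 98
HQ → S9 → C9 → P1 → H1 → B3 → HQ: 9+16+17+1+8+13 = 64
HQ → S9 → C9 → P1 → B3 → H1 → HQ: 9+16+17+7+8+21 = 78
… (46 more)
The minimum is 64.
One optimal route: HQ → S9 → C9 → P1 → H1 → B3 → HQ (or its reverse).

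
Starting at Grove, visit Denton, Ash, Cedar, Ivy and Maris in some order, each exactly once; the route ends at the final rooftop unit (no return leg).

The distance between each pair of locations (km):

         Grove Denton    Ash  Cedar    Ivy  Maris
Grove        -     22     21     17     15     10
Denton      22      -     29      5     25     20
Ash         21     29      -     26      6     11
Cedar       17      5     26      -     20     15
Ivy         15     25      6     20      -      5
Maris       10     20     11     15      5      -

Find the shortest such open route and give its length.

52 km — the minimum one-way total.

There are 5! = 120 possible orderings.
Grove - Denton - Ash - Cedar - Ivy - Maris: 22+29+26+20+5 = 102
Grove - Denton - Ash - Cedar - Maris - Ivy: 22+29+26+15+5 = 97
Grove - Denton - Ash - Ivy - Cedar - Maris: 22+29+6+20+15 = 92
Grove - Denton - Ash - Ivy - Maris - Cedar: 22+29+6+5+15 = 77
Grove - Denton - Ash - Maris - Cedar - Ivy: 22+29+11+15+20 = 97
Grove - Denton - Ash - Maris - Ivy - Cedar: 22+29+11+5+20 = 87
Grove - Denton - Cedar - Ash - Ivy - Maris: 22+5+26+6+5 = 64
Grove - Denton - Cedar - Ash - Maris - Ivy: 22+5+26+11+5 = 69
Grove - Denton - Cedar - Ivy - Ash - Maris: 22+5+20+6+11 = 64
Grove - Denton - Cedar - Ivy - Maris - Ash: 22+5+20+5+11 = 63
Grove - Denton - Cedar - Maris - Ash - Ivy: 22+5+15+11+6 = 59
Grove - Denton - Cedar - Maris - Ivy - Ash: 22+5+15+5+6 = 53
Grove - Denton - Ivy - Ash - Cedar - Maris: 22+25+6+26+15 = 94
Grove - Denton - Ivy - Ash - Maris - Cedar: 22+25+6+11+15 = 79
… (106 more)
Grove - Ash - Ivy - Maris - Cedar - Denton: 21+6+5+15+5 = 52  ← best
The minimum is 52.
One shortest path: Grove → Ash → Ivy → Maris → Cedar → Denton.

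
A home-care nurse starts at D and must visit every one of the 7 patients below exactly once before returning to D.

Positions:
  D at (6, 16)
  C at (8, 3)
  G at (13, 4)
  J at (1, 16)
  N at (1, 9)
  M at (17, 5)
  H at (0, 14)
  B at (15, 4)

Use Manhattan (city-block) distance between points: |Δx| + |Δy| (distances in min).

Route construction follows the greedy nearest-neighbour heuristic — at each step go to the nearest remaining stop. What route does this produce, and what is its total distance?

Total distance 60 min via the nearest-neighbour route D → J → H → N → C → G → B → M → D.

D → [J:5 / H:8 / N:12 / C:15 / G:19 / B:21 / M:22] → J (5)
J → [H:3 / N:7 / C:20 / G:24 / B:26 / M:27] → H (3)
H → [N:6 / C:19 / G:23 / B:25 / M:26] → N (6)
N → [C:13 / G:17 / B:19 / M:20] → C (13)
C → [G:6 / B:8 / M:11] → G (6)
G → [B:2 / M:5] → B (2)
B → [M:3] → M (3)
Return M→D: 22.
Total = 5 + 3 + 6 + 13 + 6 + 2 + 3 + 22 = 60.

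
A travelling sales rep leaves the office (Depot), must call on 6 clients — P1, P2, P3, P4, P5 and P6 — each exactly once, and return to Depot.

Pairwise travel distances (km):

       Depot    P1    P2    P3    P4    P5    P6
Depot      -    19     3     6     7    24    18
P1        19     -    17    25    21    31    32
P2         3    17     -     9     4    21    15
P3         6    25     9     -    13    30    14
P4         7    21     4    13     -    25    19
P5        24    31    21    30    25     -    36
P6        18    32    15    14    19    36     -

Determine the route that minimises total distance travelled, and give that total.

Shortest round trip = 114 km.

Depot - P1 - P2 - P3 - P4 - P5 - P6 - Depot: 19+17+9+13+25+36+18 = 137
Depot - P1 - P2 - P3 - P4 - P6 - P5 - Depot: 19+17+9+13+19+36+24 = 137
Depot - P1 - P2 - P3 - P5 - P4 - P6 - Depot: 19+17+9+30+25+19+18 = 137
Depot - P1 - P2 - P3 - P5 - P6 - P4 - Depot: 19+17+9+30+36+19+7 = 137
Depot - P1 - P2 - P3 - P6 - P4 - P5 - Depot: 19+17+9+14+19+25+24 = 127
Depot - P1 - P2 - P3 - P6 - P5 - P4 - Depot: 19+17+9+14+36+25+7 = 127
Depot - P1 - P2 - P4 - P3 - P5 - P6 - Depot: 19+17+4+13+30+36+18 = 137
Depot - P1 - P2 - P4 - P3 - P6 - P5 - Depot: 19+17+4+13+14+36+24 = 127
… (352 more)
Depot - P1 - P5 - P2 - P4 - P6 - P3 - Depot: 19+31+21+4+19+14+6 = 114  ← best
The minimum is 114.
One optimal route: Depot → P1 → P5 → P2 → P4 → P6 → P3 → Depot (or its reverse).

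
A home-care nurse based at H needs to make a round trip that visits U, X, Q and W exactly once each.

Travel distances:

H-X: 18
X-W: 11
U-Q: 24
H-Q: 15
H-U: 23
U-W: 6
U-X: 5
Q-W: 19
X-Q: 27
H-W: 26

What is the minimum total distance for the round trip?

63 — the shortest possible round trip.

There are 12 distinct closed tours to check (reversals are equivalent).
H→U→X→Q→W→H: 23+5+27+19+26 = 100
H→U→X→W→Q→H: 23+5+11+19+15 = 73
H→U→Q→X→W→H: 23+24+27+11+26 = 111
H→U→Q→W→X→H: 23+24+19+11+18 = 95
H→U→W→X→Q→H: 23+6+11+27+15 = 82
H→U→W→Q→X→H: 23+6+19+27+18 = 93
H→X→U→Q→W→H: 18+5+24+19+26 = 92
H→X→U→W→Q→H: 18+5+6+19+15 = 63
H→X→Q→U→W→H: 18+27+24+6+26 = 101
H→X→W→U→Q→H: 18+11+6+24+15 = 74
H→Q→U→X→W→H: 15+24+5+11+26 = 81
H→Q→X→U→W→H: 15+27+5+6+26 = 79
The minimum is 63.
One optimal route: H → X → U → W → Q → H (or its reverse).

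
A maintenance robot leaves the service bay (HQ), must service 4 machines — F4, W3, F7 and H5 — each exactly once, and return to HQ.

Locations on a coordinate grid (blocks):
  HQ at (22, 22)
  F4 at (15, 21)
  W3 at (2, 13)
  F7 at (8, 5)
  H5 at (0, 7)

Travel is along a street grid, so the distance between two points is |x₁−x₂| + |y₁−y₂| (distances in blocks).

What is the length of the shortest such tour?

78 blocks — the shortest possible round trip.

With 4 stops there are 4!/2 = 12 distinct round trips (a route and its reverse cost the same).
HQ - F4 - W3 - F7 - H5 - HQ: 8+21+14+10+37 = 90
HQ - F4 - W3 - H5 - F7 - HQ: 8+21+8+10+31 = 78
HQ - F4 - F7 - W3 - H5 - HQ: 8+23+14+8+37 = 90
HQ - F4 - F7 - H5 - W3 - HQ: 8+23+10+8+29 = 78
HQ - F4 - H5 - W3 - F7 - HQ: 8+29+8+14+31 = 90
HQ - F4 - H5 - F7 - W3 - HQ: 8+29+10+14+29 = 90
HQ - W3 - F4 - F7 - H5 - HQ: 29+21+23+10+37 = 120
HQ - W3 - F4 - H5 - F7 - HQ: 29+21+29+10+31 = 120
HQ - W3 - F7 - F4 - H5 - HQ: 29+14+23+29+37 = 132
HQ - W3 - H5 - F4 - F7 - HQ: 29+8+29+23+31 = 120
HQ - F7 - F4 - W3 - H5 - HQ: 31+23+21+8+37 = 120
HQ - F7 - W3 - F4 - H5 - HQ: 31+14+21+29+37 = 132
The minimum is 78.
One optimal route: HQ → F4 → W3 → H5 → F7 → HQ (or its reverse).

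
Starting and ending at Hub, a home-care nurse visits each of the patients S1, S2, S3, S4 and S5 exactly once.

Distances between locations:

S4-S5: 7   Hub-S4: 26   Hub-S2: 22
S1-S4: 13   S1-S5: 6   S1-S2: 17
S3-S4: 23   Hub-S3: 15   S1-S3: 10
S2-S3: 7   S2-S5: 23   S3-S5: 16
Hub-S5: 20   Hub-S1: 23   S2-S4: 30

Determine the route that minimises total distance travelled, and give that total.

Shortest round trip = 78.

With 5 stops there are 5!/2 = 60 distinct round trips (a route and its reverse cost the same).
Hub → S1 → S2 → S3 → S4 → S5 → Hub: 23+17+7+23+7+20 = 97
Hub → S1 → S2 → S3 → S5 → S4 → Hub: 23+17+7+16+7+26 = 96
Hub → S1 → S2 → S4 → S3 → S5 → Hub: 23+17+30+23+16+20 = 129
Hub → S1 → S2 → S4 → S5 → S3 → Hub: 23+17+30+7+16+15 = 108
Hub → S1 → S2 → S5 → S3 → S4 → Hub: 23+17+23+16+23+26 = 128
Hub → S1 → S2 → S5 → S4 → S3 → Hub: 23+17+23+7+23+15 = 108
Hub → S1 → S3 → S2 → S4 → S5 → Hub: 23+10+7+30+7+20 = 97
Hub → S1 → S3 → S2 → S5 → S4 → Hub: 23+10+7+23+7+26 = 96
Hub → S1 → S3 → S4 → S2 → S5 → Hub: 23+10+23+30+23+20 = 129
Hub → S1 → S3 → S4 → S5 → S2 → Hub: 23+10+23+7+23+22 = 108
Hub → S1 → S3 → S5 → S2 → S4 → Hub: 23+10+16+23+30+26 = 128
Hub → S1 → S3 → S5 → S4 → S2 → Hub: 23+10+16+7+30+22 = 108
Hub → S1 → S4 → S2 → S3 → S5 → Hub: 23+13+30+7+16+20 = 109
Hub → S1 → S4 → S2 → S5 → S3 → Hub: 23+13+30+23+16+15 = 120
… (46 more)
Hub → S2 → S3 → S1 → S5 → S4 → Hub: 22+7+10+6+7+26 = 78  ← best
The minimum is 78.
One optimal route: Hub → S2 → S3 → S1 → S5 → S4 → Hub (or its reverse).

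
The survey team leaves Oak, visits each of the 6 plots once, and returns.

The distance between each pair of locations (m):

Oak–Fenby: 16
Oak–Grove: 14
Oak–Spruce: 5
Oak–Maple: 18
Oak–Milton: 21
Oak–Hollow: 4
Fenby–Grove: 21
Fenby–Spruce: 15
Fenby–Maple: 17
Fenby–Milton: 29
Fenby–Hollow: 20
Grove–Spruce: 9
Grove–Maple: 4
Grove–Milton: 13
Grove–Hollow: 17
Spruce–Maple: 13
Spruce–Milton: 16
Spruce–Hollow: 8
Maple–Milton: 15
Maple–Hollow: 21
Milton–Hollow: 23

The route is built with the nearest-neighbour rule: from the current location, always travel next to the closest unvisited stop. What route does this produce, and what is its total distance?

Total distance 85 m via the nearest-neighbour route Oak → Hollow → Spruce → Grove → Maple → Milton → Fenby → Oak.

At Oak the remaining stops are Hollow 4, Spruce 5, Grove 14, Fenby 16, Maple 18, Milton 21; go to Hollow.
At Hollow the remaining stops are Spruce 8, Grove 17, Fenby 20, Maple 21, Milton 23; go to Spruce.
At Spruce the remaining stops are Grove 9, Maple 13, Fenby 15, Milton 16; go to Grove.
At Grove the remaining stops are Maple 4, Milton 13, Fenby 21; go to Maple.
At Maple the remaining stops are Milton 15, Fenby 17; go to Milton.
At Milton the remaining stops are Fenby 29; go to Fenby.
Return Fenby→Oak: 16.
Total = 4 + 8 + 9 + 4 + 15 + 29 + 16 = 85.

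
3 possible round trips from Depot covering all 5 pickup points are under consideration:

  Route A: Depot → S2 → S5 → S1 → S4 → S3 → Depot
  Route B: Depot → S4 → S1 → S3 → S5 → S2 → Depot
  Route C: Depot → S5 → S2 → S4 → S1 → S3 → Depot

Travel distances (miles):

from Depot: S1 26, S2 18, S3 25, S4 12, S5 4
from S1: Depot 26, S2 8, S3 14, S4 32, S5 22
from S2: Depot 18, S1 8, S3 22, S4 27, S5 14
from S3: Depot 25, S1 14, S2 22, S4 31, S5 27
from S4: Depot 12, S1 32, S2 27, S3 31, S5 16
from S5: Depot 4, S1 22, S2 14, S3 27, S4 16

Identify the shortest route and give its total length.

Route A: 18 + 14 + 22 + 32 + 31 + 25 = 142
Route B: 12 + 32 + 14 + 27 + 14 + 18 = 117
Route C: 4 + 14 + 27 + 32 + 14 + 25 = 116

116 miles — Route C is the shortest.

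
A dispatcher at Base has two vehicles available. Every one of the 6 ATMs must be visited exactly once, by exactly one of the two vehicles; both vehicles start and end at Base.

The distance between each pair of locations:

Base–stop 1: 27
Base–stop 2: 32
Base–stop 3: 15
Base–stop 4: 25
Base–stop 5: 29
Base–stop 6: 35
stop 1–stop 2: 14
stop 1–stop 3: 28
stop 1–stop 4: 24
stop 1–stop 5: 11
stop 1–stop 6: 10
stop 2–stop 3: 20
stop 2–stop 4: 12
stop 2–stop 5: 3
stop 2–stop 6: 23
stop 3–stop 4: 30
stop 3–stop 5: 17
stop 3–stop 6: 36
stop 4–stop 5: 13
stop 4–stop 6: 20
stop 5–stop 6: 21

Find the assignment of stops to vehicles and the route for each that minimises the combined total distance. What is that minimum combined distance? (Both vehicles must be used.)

Check every non-empty split of the stops between the two vehicles; for each half take its own optimal tour:
  {stop 1} + {stop 2, stop 3, stop 4, stop 5, stop 6}: 54 + 102 = 156
  {stop 2} + {stop 1, stop 3, stop 4, stop 5, stop 6}: 64 + 98 = 162
  {stop 1, stop 2} + {stop 3, stop 4, stop 5, stop 6}: 73 + 98 = 171
  {stop 3} + {stop 1, stop 2, stop 4, stop 5, stop 6}: 30 + 96 = 126
  {stop 1, stop 3} + {stop 2, stop 4, stop 5, stop 6}: 70 + 96 = 166
  {stop 2, stop 3} + {stop 1, stop 4, stop 5, stop 6}: 67 + 94 = 161
  … (31 splits in total)
Best: vehicle 1 Base → stop 3 → Base = 30; vehicle 2 Base → stop 4 → stop 2 → stop 5 → stop 1 → stop 6 → Base = 96; combined 126.

126 — the smallest possible combined total.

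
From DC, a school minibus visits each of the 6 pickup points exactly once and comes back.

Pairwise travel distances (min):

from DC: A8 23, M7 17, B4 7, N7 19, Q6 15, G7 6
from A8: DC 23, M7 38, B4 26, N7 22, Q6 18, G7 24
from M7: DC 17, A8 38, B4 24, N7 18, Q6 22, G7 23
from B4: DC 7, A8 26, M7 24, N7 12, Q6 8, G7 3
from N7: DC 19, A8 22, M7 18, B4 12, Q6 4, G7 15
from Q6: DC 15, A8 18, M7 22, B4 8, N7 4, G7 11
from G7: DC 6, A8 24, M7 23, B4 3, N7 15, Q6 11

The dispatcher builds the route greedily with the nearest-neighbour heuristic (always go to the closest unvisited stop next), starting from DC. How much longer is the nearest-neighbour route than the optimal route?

DC: G7=6, B4=7, Q6=15, M7=17, N7=19, A8=23 ⇒ G7
G7: B4=3, Q6=11, N7=15, M7=23, A8=24 ⇒ B4
B4: Q6=8, N7=12, M7=24, A8=26 ⇒ Q6
Q6: N7=4, A8=18, M7=22 ⇒ N7
N7: M7=18, A8=22 ⇒ M7
M7: A8=38 ⇒ A8
NN route DC → G7 → B4 → Q6 → N7 → M7 → A8 → DC costs 100.
Optimal: DC → M7 → N7 → Q6 → A8 → G7 → B4 → DC costs 91 (by enumerating all 360 distinct tours).
Excess = 100 − 91 = 9.

The nearest-neighbour route is 9 min longer than optimal.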